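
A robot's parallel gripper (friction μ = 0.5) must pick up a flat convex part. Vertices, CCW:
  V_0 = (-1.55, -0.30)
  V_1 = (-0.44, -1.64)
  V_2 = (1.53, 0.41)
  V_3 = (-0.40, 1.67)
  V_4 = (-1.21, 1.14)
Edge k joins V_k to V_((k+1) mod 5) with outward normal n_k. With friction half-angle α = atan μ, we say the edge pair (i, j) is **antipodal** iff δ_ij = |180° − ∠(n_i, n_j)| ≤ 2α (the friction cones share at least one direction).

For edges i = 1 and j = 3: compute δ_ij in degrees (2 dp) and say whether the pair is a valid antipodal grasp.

δ = 12.94°, valid

α = atan 0.5 = 26.57°;  2α = 53.13°
edge 1: e_1 = (+1.97, +2.05);  n_1 = (+0.7210, -0.6929)
edge 3: e_3 = (-0.81, -0.53);  n_3 = (-0.5475, +0.8368)
∠(n_1, n_3) = 167.06°
δ = |180° − 167.06°| = 12.94°
12.94° ≤ 2α = 53.13°  →  valid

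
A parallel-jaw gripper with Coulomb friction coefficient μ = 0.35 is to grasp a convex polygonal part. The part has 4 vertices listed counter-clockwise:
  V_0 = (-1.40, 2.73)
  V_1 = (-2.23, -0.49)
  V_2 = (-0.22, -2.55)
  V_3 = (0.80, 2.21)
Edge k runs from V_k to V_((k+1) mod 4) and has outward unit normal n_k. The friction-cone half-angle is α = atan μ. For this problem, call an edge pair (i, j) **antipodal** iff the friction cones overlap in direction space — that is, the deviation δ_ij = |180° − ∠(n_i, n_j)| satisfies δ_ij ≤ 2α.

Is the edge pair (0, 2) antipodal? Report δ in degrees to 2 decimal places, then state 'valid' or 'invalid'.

δ = 2.36°, valid

α = atan 0.35 = 19.29°;  2α = 38.58°
edge 0: e_0 = (-0.83, -3.22);  n_0 = (-0.9683, +0.2496)
edge 2: e_2 = (+1.02, +4.76);  n_2 = (+0.9778, -0.2095)
∠(n_0, n_2) = 177.64°
δ = |180° − 177.64°| = 2.36°
2.36° ≤ 2α = 38.58°  →  valid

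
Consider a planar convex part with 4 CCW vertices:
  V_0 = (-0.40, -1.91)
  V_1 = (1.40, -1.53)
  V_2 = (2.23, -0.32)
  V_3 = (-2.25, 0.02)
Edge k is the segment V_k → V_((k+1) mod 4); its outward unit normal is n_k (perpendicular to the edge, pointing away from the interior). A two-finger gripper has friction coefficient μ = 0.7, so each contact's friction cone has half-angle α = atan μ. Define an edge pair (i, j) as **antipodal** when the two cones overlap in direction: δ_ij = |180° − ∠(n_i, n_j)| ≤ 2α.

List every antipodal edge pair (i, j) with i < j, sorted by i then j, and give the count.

count = 3; pairs: (0,2), (1,2), (2,3)

α = atan 0.7 = 34.99°;  2α = 69.98°
n_0 = (+0.2066, -0.9784)
n_1 = (+0.8246, -0.5657)
n_2 = (+0.0757, +0.9971)
n_3 = (-0.7219, -0.6920)
  (0,1): δ = 136.37°  ·
  (0,2): δ = 16.26°  ✓
  (0,3): δ = 121.87°  ·
  (1,2): δ = 59.89°  ✓
  (1,3): δ = 78.24°  ·
  (2,3): δ = 41.87°  ✓
antipodal pairs: 3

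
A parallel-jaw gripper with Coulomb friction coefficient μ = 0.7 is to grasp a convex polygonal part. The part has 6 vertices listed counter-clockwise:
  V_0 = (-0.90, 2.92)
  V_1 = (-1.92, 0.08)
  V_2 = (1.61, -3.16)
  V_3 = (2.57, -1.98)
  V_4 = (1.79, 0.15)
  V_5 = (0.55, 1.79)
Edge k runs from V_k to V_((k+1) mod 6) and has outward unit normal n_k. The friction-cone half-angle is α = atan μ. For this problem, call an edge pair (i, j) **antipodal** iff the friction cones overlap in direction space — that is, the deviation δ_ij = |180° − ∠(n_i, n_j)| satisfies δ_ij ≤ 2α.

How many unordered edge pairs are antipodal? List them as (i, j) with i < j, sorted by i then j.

count = 6; pairs: (0,2), (0,3), (0,4), (1,3), (1,4), (1,5)

α = atan 0.7 = 34.99°;  2α = 69.98°
n_0 = (-0.9411, +0.3380)
n_1 = (-0.6762, -0.7367)
n_2 = (+0.7757, -0.6311)
n_3 = (+0.9390, +0.3439)
n_4 = (+0.7977, +0.6031)
n_5 = (+0.6147, +0.7888)
  (0,1): δ = 112.79°  ·
  (0,2): δ = 19.37°  ✓
  (0,3): δ = 39.87°  ✓
  (0,4): δ = 56.85°  ✓
  (0,5): δ = 71.83°  ·
  (1,2): δ = 86.58°  ·
  (1,3): δ = 27.34°  ✓
  (1,4): δ = 10.36°  ✓
  (1,5): δ = 4.62°  ✓
  (2,3): δ = 120.76°  ·
  (2,4): δ = 103.78°  ·
  (2,5): δ = 88.80°  ·
  (3,4): δ = 163.02°  ·
  (3,5): δ = 148.04°  ·
  (4,5): δ = 165.02°  ·
antipodal pairs: 6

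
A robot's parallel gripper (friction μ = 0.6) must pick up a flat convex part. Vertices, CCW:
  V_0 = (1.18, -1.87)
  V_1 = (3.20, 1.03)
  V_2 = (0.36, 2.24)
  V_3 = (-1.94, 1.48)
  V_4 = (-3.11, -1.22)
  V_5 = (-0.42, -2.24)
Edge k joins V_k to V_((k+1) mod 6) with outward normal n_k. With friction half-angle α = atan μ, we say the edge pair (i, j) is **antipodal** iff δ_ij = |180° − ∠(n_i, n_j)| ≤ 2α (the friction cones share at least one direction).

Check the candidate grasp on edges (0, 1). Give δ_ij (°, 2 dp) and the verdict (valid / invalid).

α = atan 0.6 = 30.96°;  2α = 61.93°
edge 0: e_0 = (+2.02, +2.90);  n_0 = (+0.8206, -0.5716)
edge 1: e_1 = (-2.84, +1.21);  n_1 = (+0.3920, +0.9200)
∠(n_0, n_1) = 101.78°
δ = |180° − 101.78°| = 78.22°
78.22° > 2α = 61.93°  →  invalid

δ = 78.22°, invalid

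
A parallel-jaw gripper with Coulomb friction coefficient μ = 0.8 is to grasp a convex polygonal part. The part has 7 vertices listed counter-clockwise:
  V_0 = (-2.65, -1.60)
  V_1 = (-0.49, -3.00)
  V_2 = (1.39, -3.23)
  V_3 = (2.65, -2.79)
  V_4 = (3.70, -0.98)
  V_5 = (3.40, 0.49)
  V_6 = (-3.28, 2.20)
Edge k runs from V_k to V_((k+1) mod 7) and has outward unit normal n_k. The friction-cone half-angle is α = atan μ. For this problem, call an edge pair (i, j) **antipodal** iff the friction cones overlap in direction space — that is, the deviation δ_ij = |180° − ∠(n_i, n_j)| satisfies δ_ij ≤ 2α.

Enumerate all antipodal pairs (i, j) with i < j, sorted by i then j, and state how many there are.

count = 9; pairs: (0,4), (0,5), (1,4), (1,5), (2,5), (3,5), (3,6), (4,6), (5,6)

α = atan 0.8 = 38.66°;  2α = 77.32°
n_0 = (-0.5439, -0.8392)
n_1 = (-0.1214, -0.9926)
n_2 = (+0.3297, -0.9441)
n_3 = (+0.8650, -0.5018)
n_4 = (+0.9798, +0.2000)
n_5 = (+0.2480, +0.9688)
n_6 = (-0.9865, -0.1636)
  (0,1): δ = 154.03°  ·
  (0,2): δ = 127.80°  ·
  (0,3): δ = 87.17°  ·
  (0,4): δ = 45.52°  ✓
  (0,5): δ = 18.59°  ✓
  (0,6): δ = 132.36°  ·
  (1,2): δ = 153.78°  ·
  (1,3): δ = 113.14°  ·
  (1,4): δ = 71.49°  ✓
  (1,5): δ = 7.38°  ✓
  (1,6): δ = 106.39°  ·
  (2,3): δ = 139.37°  ·
  (2,4): δ = 97.71°  ·
  (2,5): δ = 33.61°  ✓
  (2,6): δ = 80.16°  ·
  (3,4): δ = 138.35°  ·
  (3,5): δ = 74.24°  ✓
  (3,6): δ = 39.53°  ✓
  (4,5): δ = 115.89°  ·
  (4,6): δ = 2.12°  ✓
  (5,6): δ = 66.23°  ✓
antipodal pairs: 9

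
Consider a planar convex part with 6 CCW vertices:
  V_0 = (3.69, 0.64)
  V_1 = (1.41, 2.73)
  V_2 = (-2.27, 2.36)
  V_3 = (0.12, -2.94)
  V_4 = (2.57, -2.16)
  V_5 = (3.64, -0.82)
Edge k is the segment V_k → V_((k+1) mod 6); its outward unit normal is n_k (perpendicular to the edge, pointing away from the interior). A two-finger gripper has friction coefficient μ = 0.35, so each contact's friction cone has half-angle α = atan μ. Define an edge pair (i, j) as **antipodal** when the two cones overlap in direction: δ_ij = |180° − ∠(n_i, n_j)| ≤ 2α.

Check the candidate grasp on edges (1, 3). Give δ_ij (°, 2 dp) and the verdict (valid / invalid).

δ = 11.92°, valid

α = atan 0.35 = 19.29°;  2α = 38.58°
edge 1: e_1 = (-3.68, -0.37);  n_1 = (-0.1000, +0.9950)
edge 3: e_3 = (+2.45, +0.78);  n_3 = (+0.3034, -0.9529)
∠(n_1, n_3) = 168.08°
δ = |180° − 168.08°| = 11.92°
11.92° ≤ 2α = 38.58°  →  valid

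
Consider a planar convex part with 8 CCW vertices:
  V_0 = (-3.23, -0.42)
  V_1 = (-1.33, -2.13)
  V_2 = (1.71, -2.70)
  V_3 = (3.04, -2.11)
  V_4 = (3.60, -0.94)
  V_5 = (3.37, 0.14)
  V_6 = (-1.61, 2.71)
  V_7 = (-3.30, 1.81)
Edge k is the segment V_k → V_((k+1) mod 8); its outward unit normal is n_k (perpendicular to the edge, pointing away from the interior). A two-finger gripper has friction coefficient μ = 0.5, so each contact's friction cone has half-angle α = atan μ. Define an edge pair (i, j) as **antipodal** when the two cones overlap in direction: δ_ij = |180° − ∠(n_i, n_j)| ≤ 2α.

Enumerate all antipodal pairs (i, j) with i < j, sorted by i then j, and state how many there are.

α = atan 0.5 = 26.57°;  2α = 53.13°
n_0 = (-0.6690, -0.7433)
n_1 = (-0.1843, -0.9829)
n_2 = (+0.4055, -0.9141)
n_3 = (+0.9020, -0.4317)
n_4 = (+0.9781, +0.2083)
n_5 = (+0.4586, +0.8886)
n_6 = (-0.4700, +0.8826)
n_7 = (-0.9995, -0.0314)
  (0,1): δ = 148.63°  ·
  (0,2): δ = 114.09°  ·
  (0,3): δ = 73.59°  ·
  (0,4): δ = 35.99°  ✓
  (0,5): δ = 14.69°  ✓
  (0,6): δ = 70.02°  ·
  (0,7): δ = 133.79°  ·
  (1,2): δ = 145.46°  ·
  (1,3): δ = 104.96°  ·
  (1,4): δ = 67.36°  ·
  (1,5): δ = 16.68°  ✓
  (1,6): δ = 38.66°  ✓
  (1,7): δ = 102.42°  ·
  (2,3): δ = 139.50°  ·
  (2,4): δ = 101.90°  ·
  (2,5): δ = 51.22°  ✓
  (2,6): δ = 4.11°  ✓
  (2,7): δ = 67.88°  ·
  (3,4): δ = 142.40°  ·
  (3,5): δ = 91.72°  ·
  (3,6): δ = 36.39°  ✓
  (3,7): δ = 27.38°  ✓
  (4,5): δ = 129.32°  ·
  (4,6): δ = 73.98°  ·
  (4,7): δ = 10.22°  ✓
  (5,6): δ = 124.67°  ·
  (5,7): δ = 60.91°  ·
  (6,7): δ = 116.24°  ·
antipodal pairs: 9

count = 9; pairs: (0,4), (0,5), (1,5), (1,6), (2,5), (2,6), (3,6), (3,7), (4,7)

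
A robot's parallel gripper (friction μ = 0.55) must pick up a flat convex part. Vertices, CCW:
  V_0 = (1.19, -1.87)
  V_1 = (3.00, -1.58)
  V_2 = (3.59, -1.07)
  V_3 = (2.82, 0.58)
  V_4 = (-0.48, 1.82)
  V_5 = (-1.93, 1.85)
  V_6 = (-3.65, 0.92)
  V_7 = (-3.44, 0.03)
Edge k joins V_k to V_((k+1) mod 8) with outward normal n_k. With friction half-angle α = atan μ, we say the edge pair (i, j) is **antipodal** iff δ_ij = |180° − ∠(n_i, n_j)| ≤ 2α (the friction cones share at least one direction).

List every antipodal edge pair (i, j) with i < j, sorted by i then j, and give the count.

count = 11; pairs: (0,3), (0,4), (0,5), (1,4), (1,5), (2,6), (2,7), (3,6), (3,7), (4,7), (5,7)

α = atan 0.55 = 28.81°;  2α = 57.62°
n_0 = (+0.1582, -0.9874)
n_1 = (+0.6540, -0.7565)
n_2 = (+0.9062, +0.4229)
n_3 = (+0.3517, +0.9361)
n_4 = (+0.0207, +0.9998)
n_5 = (-0.4756, +0.8796)
n_6 = (-0.9733, -0.2296)
n_7 = (-0.3796, -0.9251)
  (0,1): δ = 148.26°  ·
  (0,2): δ = 74.09°  ·
  (0,3): δ = 29.70°  ✓
  (0,4): δ = 10.29°  ✓
  (0,5): δ = 19.30°  ✓
  (0,6): δ = 94.17°  ·
  (0,7): δ = 148.59°  ·
  (1,2): δ = 105.82°  ·
  (1,3): δ = 61.43°  ·
  (1,4): δ = 42.03°  ✓
  (1,5): δ = 12.44°  ✓
  (1,6): δ = 62.44°  ·
  (1,7): δ = 116.85°  ·
  (2,3): δ = 135.61°  ·
  (2,4): δ = 116.20°  ·
  (2,5): δ = 86.62°  ·
  (2,6): δ = 11.74°  ✓
  (2,7): δ = 42.67°  ✓
  (3,4): δ = 160.59°  ·
  (3,5): δ = 131.01°  ·
  (3,6): δ = 56.13°  ✓
  (3,7): δ = 1.72°  ✓
  (4,5): δ = 150.41°  ·
  (4,6): δ = 75.54°  ·
  (4,7): δ = 21.13°  ✓
  (5,6): δ = 105.12°  ·
  (5,7): δ = 50.71°  ✓
  (6,7): δ = 125.59°  ·
antipodal pairs: 11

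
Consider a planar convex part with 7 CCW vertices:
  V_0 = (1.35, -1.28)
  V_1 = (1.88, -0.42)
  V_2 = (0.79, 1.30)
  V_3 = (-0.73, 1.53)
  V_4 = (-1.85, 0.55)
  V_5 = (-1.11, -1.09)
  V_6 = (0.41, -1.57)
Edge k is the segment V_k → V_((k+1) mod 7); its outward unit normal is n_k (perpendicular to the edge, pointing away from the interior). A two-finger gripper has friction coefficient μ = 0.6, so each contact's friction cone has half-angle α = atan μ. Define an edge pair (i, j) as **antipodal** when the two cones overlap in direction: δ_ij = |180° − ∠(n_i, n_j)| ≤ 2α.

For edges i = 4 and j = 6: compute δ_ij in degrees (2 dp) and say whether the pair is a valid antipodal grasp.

δ = 97.14°, invalid

α = atan 0.6 = 30.96°;  2α = 61.93°
edge 4: e_4 = (+0.74, -1.64);  n_4 = (-0.9115, -0.4113)
edge 6: e_6 = (+0.94, +0.29);  n_6 = (+0.2948, -0.9556)
∠(n_4, n_6) = 82.86°
δ = |180° − 82.86°| = 97.14°
97.14° > 2α = 61.93°  →  invalid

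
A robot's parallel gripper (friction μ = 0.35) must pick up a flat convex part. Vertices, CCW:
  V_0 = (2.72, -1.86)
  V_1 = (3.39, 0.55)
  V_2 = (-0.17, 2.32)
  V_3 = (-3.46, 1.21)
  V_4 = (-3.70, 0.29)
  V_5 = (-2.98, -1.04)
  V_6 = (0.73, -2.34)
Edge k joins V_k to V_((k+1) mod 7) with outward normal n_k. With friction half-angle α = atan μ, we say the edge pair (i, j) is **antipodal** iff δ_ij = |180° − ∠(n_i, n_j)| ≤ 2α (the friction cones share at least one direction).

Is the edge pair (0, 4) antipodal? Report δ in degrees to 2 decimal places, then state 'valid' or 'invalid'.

α = atan 0.35 = 19.29°;  2α = 38.58°
edge 0: e_0 = (+0.67, +2.41);  n_0 = (+0.9635, -0.2679)
edge 4: e_4 = (+0.72, -1.33);  n_4 = (-0.8794, -0.4761)
∠(n_0, n_4) = 136.03°
δ = |180° − 136.03°| = 43.97°
43.97° > 2α = 38.58°  →  invalid

δ = 43.97°, invalid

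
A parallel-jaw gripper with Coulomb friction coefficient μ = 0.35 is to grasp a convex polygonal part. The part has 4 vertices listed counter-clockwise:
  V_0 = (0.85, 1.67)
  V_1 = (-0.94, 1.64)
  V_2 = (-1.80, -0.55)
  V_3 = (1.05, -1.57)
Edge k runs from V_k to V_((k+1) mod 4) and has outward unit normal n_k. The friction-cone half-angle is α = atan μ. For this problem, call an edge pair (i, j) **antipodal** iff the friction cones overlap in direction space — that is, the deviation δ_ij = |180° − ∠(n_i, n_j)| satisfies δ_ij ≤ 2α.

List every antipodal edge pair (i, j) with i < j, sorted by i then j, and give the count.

α = atan 0.35 = 19.29°;  2α = 38.58°
n_0 = (-0.0168, +0.9999)
n_1 = (-0.9308, +0.3655)
n_2 = (-0.3370, -0.9415)
n_3 = (+0.9981, +0.0616)
  (0,1): δ = 112.40°  ·
  (0,2): δ = 20.65°  ✓
  (0,3): δ = 92.57°  ·
  (1,2): δ = 88.25°  ·
  (1,3): δ = 24.97°  ✓
  (2,3): δ = 66.78°  ·
antipodal pairs: 2

count = 2; pairs: (0,2), (1,3)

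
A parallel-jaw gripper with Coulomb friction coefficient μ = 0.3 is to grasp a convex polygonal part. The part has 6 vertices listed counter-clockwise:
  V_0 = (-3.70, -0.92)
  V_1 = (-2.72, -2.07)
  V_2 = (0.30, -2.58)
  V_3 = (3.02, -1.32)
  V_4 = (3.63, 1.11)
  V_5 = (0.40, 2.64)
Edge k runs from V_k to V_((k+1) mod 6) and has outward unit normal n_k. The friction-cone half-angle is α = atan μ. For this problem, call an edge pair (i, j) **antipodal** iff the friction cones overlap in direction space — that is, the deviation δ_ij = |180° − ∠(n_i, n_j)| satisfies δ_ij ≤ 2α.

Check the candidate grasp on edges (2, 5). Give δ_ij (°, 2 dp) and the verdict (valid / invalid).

δ = 16.11°, valid

α = atan 0.3 = 16.70°;  2α = 33.40°
edge 2: e_2 = (+2.72, +1.26);  n_2 = (+0.4203, -0.9074)
edge 5: e_5 = (-4.10, -3.56);  n_5 = (-0.6556, +0.7551)
∠(n_2, n_5) = 163.89°
δ = |180° − 163.89°| = 16.11°
16.11° ≤ 2α = 33.40°  →  valid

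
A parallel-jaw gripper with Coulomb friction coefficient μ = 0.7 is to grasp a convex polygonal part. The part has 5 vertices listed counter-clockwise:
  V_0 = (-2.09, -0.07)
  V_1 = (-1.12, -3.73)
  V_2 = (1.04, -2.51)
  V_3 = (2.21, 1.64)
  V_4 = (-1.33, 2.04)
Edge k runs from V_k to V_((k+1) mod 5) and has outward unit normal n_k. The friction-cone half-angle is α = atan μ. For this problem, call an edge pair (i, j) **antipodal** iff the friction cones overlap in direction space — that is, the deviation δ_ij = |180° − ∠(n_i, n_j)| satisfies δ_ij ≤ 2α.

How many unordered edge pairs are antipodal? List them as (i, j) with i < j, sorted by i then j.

α = atan 0.7 = 34.99°;  2α = 69.98°
n_0 = (-0.9666, -0.2562)
n_1 = (+0.4918, -0.8707)
n_2 = (+0.9625, -0.2713)
n_3 = (+0.1123, +0.9937)
n_4 = (-0.9408, +0.3389)
  (0,1): δ = 75.39°  ·
  (0,2): δ = 30.59°  ✓
  (0,3): δ = 68.71°  ✓
  (0,4): δ = 145.35°  ·
  (1,2): δ = 135.20°  ·
  (1,3): δ = 35.91°  ✓
  (1,4): δ = 40.73°  ✓
  (2,3): δ = 80.70°  ·
  (2,4): δ = 4.06°  ✓
  (3,4): δ = 103.36°  ·
antipodal pairs: 5

count = 5; pairs: (0,2), (0,3), (1,3), (1,4), (2,4)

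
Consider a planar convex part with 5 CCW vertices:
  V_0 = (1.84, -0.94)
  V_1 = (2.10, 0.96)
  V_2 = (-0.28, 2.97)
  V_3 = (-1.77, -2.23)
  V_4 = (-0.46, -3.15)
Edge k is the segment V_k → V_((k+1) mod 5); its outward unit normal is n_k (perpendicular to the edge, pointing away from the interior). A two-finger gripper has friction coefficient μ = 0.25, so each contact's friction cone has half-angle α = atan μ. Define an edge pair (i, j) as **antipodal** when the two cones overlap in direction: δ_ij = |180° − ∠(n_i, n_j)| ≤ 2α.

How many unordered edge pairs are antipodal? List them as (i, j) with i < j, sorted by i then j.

count = 2; pairs: (0,2), (1,3)

α = atan 0.25 = 14.04°;  2α = 28.07°
n_0 = (+0.9908, -0.1356)
n_1 = (+0.6452, +0.7640)
n_2 = (-0.9613, +0.2755)
n_3 = (-0.5747, -0.8184)
n_4 = (+0.6929, -0.7211)
  (0,1): δ = 122.39°  ·
  (0,2): δ = 8.20°  ✓
  (0,3): δ = 62.71°  ·
  (0,4): δ = 141.65°  ·
  (1,2): δ = 65.81°  ·
  (1,3): δ = 5.10°  ✓
  (1,4): δ = 84.04°  ·
  (2,3): δ = 109.09°  ·
  (2,4): δ = 30.15°  ·
  (3,4): δ = 101.06°  ·
antipodal pairs: 2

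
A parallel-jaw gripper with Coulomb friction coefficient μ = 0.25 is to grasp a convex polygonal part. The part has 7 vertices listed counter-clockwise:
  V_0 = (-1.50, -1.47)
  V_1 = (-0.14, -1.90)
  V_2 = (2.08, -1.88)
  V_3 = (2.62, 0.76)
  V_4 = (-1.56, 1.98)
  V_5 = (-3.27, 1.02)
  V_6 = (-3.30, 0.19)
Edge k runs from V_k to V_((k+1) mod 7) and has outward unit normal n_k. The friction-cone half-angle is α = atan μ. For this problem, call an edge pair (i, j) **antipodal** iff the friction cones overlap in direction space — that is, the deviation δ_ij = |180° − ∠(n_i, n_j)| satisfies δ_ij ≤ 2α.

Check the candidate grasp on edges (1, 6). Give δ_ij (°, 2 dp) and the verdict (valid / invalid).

δ = 136.80°, invalid

α = atan 0.25 = 14.04°;  2α = 28.07°
edge 1: e_1 = (+2.22, +0.02);  n_1 = (+0.0090, -1.0000)
edge 6: e_6 = (+1.80, -1.66);  n_6 = (-0.6779, -0.7351)
∠(n_1, n_6) = 43.20°
δ = |180° − 43.20°| = 136.80°
136.80° > 2α = 28.07°  →  invalid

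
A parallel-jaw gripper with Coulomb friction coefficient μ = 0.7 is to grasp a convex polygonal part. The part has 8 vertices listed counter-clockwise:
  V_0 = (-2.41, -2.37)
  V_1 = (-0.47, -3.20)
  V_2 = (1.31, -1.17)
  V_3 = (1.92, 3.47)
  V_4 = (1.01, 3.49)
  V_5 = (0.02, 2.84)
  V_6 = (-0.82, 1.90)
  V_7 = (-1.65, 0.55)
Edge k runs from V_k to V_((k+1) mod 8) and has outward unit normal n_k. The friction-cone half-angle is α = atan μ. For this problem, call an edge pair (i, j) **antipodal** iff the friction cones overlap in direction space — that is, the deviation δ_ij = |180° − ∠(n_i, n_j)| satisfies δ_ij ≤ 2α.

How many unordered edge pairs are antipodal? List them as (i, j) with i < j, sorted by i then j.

count = 11; pairs: (0,3), (0,4), (1,3), (1,4), (1,5), (1,6), (1,7), (2,4), (2,5), (2,6), (2,7)

α = atan 0.7 = 34.99°;  2α = 69.98°
n_0 = (-0.3933, -0.9194)
n_1 = (+0.7519, -0.6593)
n_2 = (+0.9915, -0.1303)
n_3 = (+0.0220, +0.9998)
n_4 = (-0.5488, +0.8359)
n_5 = (-0.7457, +0.6663)
n_6 = (-0.8519, +0.5237)
n_7 = (-0.9678, +0.2519)
  (0,1): δ = 108.08°  ·
  (0,2): δ = 74.33°  ·
  (0,3): δ = 21.90°  ✓
  (0,4): δ = 56.45°  ✓
  (0,5): δ = 71.38°  ·
  (0,6): δ = 81.58°  ·
  (0,7): δ = 98.57°  ·
  (1,2): δ = 146.24°  ·
  (1,3): δ = 50.01°  ✓
  (1,4): δ = 15.47°  ✓
  (1,5): δ = 0.54°  ✓
  (1,6): δ = 9.66°  ✓
  (1,7): δ = 26.66°  ✓
  (2,3): δ = 83.77°  ·
  (2,4): δ = 49.22°  ✓
  (2,5): δ = 34.30°  ✓
  (2,6): δ = 24.09°  ✓
  (2,7): δ = 7.10°  ✓
  (3,4): δ = 145.45°  ·
  (3,5): δ = 130.53°  ·
  (3,6): δ = 120.32°  ·
  (3,7): δ = 103.33°  ·
  (4,5): δ = 165.07°  ·
  (4,6): δ = 154.87°  ·
  (4,7): δ = 137.88°  ·
  (5,6): δ = 169.80°  ·
  (5,7): δ = 152.80°  ·
  (6,7): δ = 163.01°  ·
antipodal pairs: 11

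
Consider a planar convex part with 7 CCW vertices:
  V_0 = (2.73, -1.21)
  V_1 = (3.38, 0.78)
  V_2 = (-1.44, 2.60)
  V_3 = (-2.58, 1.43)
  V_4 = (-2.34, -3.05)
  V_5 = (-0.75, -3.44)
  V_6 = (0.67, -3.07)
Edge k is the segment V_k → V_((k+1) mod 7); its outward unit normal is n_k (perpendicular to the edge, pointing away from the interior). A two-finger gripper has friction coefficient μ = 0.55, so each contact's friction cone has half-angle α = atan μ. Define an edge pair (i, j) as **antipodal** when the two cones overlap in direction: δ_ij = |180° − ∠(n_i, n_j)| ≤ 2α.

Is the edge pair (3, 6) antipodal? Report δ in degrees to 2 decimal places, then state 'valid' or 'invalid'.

α = atan 0.55 = 28.81°;  2α = 57.62°
edge 3: e_3 = (+0.24, -4.48);  n_3 = (-0.9986, -0.0535)
edge 6: e_6 = (+2.06, +1.86);  n_6 = (+0.6702, -0.7422)
∠(n_3, n_6) = 129.01°
δ = |180° − 129.01°| = 50.99°
50.99° ≤ 2α = 57.62°  →  valid

δ = 50.99°, valid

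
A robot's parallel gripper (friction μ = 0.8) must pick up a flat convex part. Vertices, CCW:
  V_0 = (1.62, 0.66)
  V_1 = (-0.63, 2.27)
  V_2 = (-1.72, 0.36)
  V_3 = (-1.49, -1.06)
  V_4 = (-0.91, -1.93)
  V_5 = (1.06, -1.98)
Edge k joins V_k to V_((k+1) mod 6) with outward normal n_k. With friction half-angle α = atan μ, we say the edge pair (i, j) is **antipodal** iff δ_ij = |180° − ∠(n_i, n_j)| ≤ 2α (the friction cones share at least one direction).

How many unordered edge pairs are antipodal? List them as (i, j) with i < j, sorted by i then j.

α = atan 0.8 = 38.66°;  2α = 77.32°
n_0 = (+0.5819, +0.8132)
n_1 = (-0.8685, +0.4956)
n_2 = (-0.9871, -0.1599)
n_3 = (-0.8321, -0.5547)
n_4 = (-0.0254, -0.9997)
n_5 = (+0.9782, -0.2075)
  (0,1): δ = 84.13°  ·
  (0,2): δ = 45.21°  ✓
  (0,3): δ = 20.72°  ✓
  (0,4): δ = 34.13°  ✓
  (0,5): δ = 113.61°  ·
  (1,2): δ = 141.09°  ·
  (1,3): δ = 116.60°  ·
  (1,4): δ = 61.74°  ✓
  (1,5): δ = 17.74°  ✓
  (2,3): δ = 155.51°  ·
  (2,4): δ = 100.65°  ·
  (2,5): δ = 21.18°  ✓
  (3,4): δ = 125.14°  ·
  (3,5): δ = 45.67°  ✓
  (4,5): δ = 100.52°  ·
antipodal pairs: 7

count = 7; pairs: (0,2), (0,3), (0,4), (1,4), (1,5), (2,5), (3,5)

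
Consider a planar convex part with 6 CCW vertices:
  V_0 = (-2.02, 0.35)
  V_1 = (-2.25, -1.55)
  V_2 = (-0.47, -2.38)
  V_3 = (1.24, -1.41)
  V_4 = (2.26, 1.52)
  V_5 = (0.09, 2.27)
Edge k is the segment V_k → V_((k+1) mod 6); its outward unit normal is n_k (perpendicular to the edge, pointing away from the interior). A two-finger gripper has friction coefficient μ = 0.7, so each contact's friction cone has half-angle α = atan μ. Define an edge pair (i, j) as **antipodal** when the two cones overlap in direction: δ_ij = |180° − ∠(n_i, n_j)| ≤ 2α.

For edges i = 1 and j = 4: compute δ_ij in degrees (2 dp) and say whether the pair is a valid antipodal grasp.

α = atan 0.7 = 34.99°;  2α = 69.98°
edge 1: e_1 = (+1.78, -0.83);  n_1 = (-0.4226, -0.9063)
edge 4: e_4 = (-2.17, +0.75);  n_4 = (+0.3267, +0.9451)
∠(n_1, n_4) = 174.07°
δ = |180° − 174.07°| = 5.93°
5.93° ≤ 2α = 69.98°  →  valid

δ = 5.93°, valid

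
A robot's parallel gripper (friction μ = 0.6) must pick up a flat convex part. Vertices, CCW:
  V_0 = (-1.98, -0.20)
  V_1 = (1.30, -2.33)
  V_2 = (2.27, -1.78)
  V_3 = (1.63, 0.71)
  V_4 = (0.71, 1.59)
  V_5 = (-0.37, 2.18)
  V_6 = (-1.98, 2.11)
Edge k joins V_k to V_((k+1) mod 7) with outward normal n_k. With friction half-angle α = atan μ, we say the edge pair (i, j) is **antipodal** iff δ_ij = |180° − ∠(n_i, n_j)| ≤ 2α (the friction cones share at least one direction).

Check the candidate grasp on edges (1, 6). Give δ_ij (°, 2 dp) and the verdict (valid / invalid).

α = atan 0.6 = 30.96°;  2α = 61.93°
edge 1: e_1 = (+0.97, +0.55);  n_1 = (+0.4932, -0.8699)
edge 6: e_6 = (+0.00, -2.31);  n_6 = (-1.0000, -0.0000)
∠(n_1, n_6) = 119.55°
δ = |180° − 119.55°| = 60.45°
60.45° ≤ 2α = 61.93°  →  valid

δ = 60.45°, valid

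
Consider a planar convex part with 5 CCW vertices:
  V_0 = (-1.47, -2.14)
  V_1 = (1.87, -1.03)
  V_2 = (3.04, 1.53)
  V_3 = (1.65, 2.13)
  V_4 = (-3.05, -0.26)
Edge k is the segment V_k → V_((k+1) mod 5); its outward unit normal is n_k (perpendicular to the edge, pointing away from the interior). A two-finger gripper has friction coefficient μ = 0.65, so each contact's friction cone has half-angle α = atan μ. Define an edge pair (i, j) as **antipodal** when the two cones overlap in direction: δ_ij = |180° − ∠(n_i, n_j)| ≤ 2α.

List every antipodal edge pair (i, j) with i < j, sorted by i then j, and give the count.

α = atan 0.65 = 33.02°;  2α = 66.05°
n_0 = (+0.3154, -0.9490)
n_1 = (+0.9095, -0.4157)
n_2 = (+0.3963, +0.9181)
n_3 = (-0.4533, +0.8914)
n_4 = (-0.7655, -0.6434)
  (0,1): δ = 132.95°  ·
  (0,2): δ = 41.73°  ✓
  (0,3): δ = 8.57°  ✓
  (0,4): δ = 111.66°  ·
  (1,2): δ = 88.79°  ·
  (1,3): δ = 38.48°  ✓
  (1,4): δ = 64.61°  ✓
  (2,3): δ = 129.70°  ·
  (2,4): δ = 26.61°  ✓
  (3,4): δ = 76.91°  ·
antipodal pairs: 5

count = 5; pairs: (0,2), (0,3), (1,3), (1,4), (2,4)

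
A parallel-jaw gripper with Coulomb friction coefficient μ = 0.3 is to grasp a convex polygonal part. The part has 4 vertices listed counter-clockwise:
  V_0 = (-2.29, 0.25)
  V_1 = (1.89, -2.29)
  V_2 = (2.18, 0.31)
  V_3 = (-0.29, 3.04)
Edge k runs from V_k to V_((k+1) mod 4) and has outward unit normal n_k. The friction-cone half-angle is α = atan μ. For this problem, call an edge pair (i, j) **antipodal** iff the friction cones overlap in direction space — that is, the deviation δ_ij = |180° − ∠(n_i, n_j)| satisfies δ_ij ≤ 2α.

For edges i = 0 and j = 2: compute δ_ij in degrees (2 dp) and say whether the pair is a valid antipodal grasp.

δ = 16.58°, valid

α = atan 0.3 = 16.70°;  2α = 33.40°
edge 0: e_0 = (+4.18, -2.54);  n_0 = (-0.5193, -0.8546)
edge 2: e_2 = (-2.47, +2.73);  n_2 = (+0.7415, +0.6709)
∠(n_0, n_2) = 163.42°
δ = |180° − 163.42°| = 16.58°
16.58° ≤ 2α = 33.40°  →  valid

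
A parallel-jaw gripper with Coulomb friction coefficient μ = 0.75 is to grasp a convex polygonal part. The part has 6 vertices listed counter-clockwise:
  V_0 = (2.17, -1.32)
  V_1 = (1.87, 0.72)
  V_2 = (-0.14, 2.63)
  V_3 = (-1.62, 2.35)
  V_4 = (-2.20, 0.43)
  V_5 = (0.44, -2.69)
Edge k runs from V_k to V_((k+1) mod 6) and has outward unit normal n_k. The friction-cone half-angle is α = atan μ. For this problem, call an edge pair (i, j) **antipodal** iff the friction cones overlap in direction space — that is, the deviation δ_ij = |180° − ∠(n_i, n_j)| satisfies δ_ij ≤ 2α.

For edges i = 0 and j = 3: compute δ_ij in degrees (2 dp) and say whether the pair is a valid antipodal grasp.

α = atan 0.75 = 36.87°;  2α = 73.74°
edge 0: e_0 = (-0.30, +2.04);  n_0 = (+0.9894, +0.1455)
edge 3: e_3 = (-0.58, -1.92);  n_3 = (-0.9573, +0.2892)
∠(n_0, n_3) = 154.83°
δ = |180° − 154.83°| = 25.17°
25.17° ≤ 2α = 73.74°  →  valid

δ = 25.17°, valid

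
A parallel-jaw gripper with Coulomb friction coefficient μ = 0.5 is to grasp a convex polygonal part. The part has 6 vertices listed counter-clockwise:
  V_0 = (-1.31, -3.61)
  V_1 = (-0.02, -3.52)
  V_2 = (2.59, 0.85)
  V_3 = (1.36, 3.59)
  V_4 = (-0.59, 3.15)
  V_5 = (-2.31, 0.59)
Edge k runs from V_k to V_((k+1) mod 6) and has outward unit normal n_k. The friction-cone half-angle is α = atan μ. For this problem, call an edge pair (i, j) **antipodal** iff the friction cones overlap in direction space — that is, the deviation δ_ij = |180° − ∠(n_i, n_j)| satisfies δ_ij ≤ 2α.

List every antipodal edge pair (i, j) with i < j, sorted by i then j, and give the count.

count = 6; pairs: (0,3), (0,4), (1,3), (1,4), (1,5), (2,5)

α = atan 0.5 = 26.57°;  2α = 53.13°
n_0 = (+0.0696, -0.9976)
n_1 = (+0.8585, -0.5128)
n_2 = (+0.9123, +0.4095)
n_3 = (-0.2201, +0.9755)
n_4 = (-0.8300, +0.5577)
n_5 = (-0.9728, -0.2316)
  (0,1): δ = 124.84°  ·
  (0,2): δ = 69.82°  ·
  (0,3): δ = 8.72°  ✓
  (0,4): δ = 52.11°  ✓
  (0,5): δ = 99.40°  ·
  (1,2): δ = 124.98°  ·
  (1,3): δ = 46.44°  ✓
  (1,4): δ = 3.05°  ✓
  (1,5): δ = 44.24°  ✓
  (2,3): δ = 101.46°  ·
  (2,4): δ = 58.07°  ·
  (2,5): δ = 10.78°  ✓
  (3,4): δ = 136.61°  ·
  (3,5): δ = 89.32°  ·
  (4,5): δ = 132.71°  ·
antipodal pairs: 6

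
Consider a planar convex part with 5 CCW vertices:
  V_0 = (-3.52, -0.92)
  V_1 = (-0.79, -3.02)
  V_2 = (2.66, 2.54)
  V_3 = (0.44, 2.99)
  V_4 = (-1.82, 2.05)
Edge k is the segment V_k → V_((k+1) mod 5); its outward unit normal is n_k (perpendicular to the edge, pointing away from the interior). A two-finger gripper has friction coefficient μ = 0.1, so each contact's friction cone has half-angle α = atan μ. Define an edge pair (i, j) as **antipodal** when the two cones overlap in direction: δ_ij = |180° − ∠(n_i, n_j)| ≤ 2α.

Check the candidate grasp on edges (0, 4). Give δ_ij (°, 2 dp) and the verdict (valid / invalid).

δ = 97.78°, invalid

α = atan 0.1 = 5.71°;  2α = 11.42°
edge 0: e_0 = (+2.73, -2.10);  n_0 = (-0.6097, -0.7926)
edge 4: e_4 = (-1.70, -2.97);  n_4 = (-0.8679, +0.4968)
∠(n_0, n_4) = 82.22°
δ = |180° − 82.22°| = 97.78°
97.78° > 2α = 11.42°  →  invalid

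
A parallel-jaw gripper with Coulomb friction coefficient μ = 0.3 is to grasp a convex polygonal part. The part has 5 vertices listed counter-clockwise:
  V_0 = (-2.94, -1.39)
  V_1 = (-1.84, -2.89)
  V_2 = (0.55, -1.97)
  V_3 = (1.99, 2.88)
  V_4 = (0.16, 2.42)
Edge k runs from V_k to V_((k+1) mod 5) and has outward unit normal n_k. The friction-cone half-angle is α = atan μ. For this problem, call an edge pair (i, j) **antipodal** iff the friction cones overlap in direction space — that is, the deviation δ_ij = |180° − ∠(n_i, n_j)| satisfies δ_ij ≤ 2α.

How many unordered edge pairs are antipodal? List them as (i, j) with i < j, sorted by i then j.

count = 3; pairs: (1,3), (1,4), (2,4)

α = atan 0.3 = 16.70°;  2α = 33.40°
n_0 = (-0.8064, -0.5914)
n_1 = (+0.3592, -0.9332)
n_2 = (+0.9586, -0.2846)
n_3 = (-0.2438, +0.9698)
n_4 = (-0.7757, +0.6311)
  (0,1): δ = 105.20°  ·
  (0,2): δ = 52.79°  ·
  (0,3): δ = 67.86°  ·
  (0,4): δ = 104.61°  ·
  (1,2): δ = 127.59°  ·
  (1,3): δ = 6.94°  ✓
  (1,4): δ = 29.81°  ✓
  (2,3): δ = 59.35°  ·
  (2,4): δ = 22.60°  ✓
  (3,4): δ = 143.24°  ·
antipodal pairs: 3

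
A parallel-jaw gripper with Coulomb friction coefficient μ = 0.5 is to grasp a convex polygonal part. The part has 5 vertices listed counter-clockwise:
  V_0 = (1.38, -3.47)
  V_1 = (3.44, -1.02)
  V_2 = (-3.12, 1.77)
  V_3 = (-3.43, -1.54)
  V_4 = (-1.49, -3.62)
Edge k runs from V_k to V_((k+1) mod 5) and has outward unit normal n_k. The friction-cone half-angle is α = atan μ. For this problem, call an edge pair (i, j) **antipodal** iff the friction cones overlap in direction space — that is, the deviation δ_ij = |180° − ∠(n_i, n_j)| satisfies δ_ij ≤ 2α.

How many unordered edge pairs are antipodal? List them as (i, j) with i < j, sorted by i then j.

count = 3; pairs: (0,2), (1,3), (1,4)

α = atan 0.5 = 26.57°;  2α = 53.13°
n_0 = (+0.7654, -0.6436)
n_1 = (+0.3914, +0.9202)
n_2 = (-0.9956, +0.0932)
n_3 = (-0.7313, -0.6821)
n_4 = (+0.0522, -0.9986)
  (0,1): δ = 72.98°  ·
  (0,2): δ = 34.71°  ✓
  (0,3): δ = 83.06°  ·
  (0,4): δ = 133.05°  ·
  (1,2): δ = 72.31°  ·
  (1,3): δ = 23.95°  ✓
  (1,4): δ = 26.03°  ✓
  (2,3): δ = 131.64°  ·
  (2,4): δ = 81.66°  ·
  (3,4): δ = 130.01°  ·
antipodal pairs: 3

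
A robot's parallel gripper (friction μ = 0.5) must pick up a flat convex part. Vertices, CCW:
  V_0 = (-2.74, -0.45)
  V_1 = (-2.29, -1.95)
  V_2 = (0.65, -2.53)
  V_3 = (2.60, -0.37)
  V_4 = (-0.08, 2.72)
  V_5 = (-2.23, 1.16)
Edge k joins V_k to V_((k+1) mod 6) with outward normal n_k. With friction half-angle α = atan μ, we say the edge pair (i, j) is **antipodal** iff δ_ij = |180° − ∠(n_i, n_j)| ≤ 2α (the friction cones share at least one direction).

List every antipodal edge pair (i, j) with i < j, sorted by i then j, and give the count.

count = 5; pairs: (0,3), (1,3), (1,4), (2,4), (2,5)

α = atan 0.5 = 26.57°;  2α = 53.13°
n_0 = (-0.9578, -0.2873)
n_1 = (-0.1935, -0.9811)
n_2 = (+0.7423, -0.6701)
n_3 = (+0.7554, +0.6552)
n_4 = (-0.5873, +0.8094)
n_5 = (-0.9533, +0.3020)
  (0,1): δ = 117.86°  ·
  (0,2): δ = 58.77°  ·
  (0,3): δ = 24.24°  ✓
  (0,4): δ = 109.26°  ·
  (0,5): δ = 145.72°  ·
  (1,2): δ = 120.92°  ·
  (1,3): δ = 37.90°  ✓
  (1,4): δ = 47.12°  ✓
  (1,5): δ = 83.58°  ·
  (2,3): δ = 96.99°  ·
  (2,4): δ = 11.96°  ✓
  (2,5): δ = 24.50°  ✓
  (3,4): δ = 94.97°  ·
  (3,5): δ = 58.51°  ·
  (4,5): δ = 143.54°  ·
antipodal pairs: 5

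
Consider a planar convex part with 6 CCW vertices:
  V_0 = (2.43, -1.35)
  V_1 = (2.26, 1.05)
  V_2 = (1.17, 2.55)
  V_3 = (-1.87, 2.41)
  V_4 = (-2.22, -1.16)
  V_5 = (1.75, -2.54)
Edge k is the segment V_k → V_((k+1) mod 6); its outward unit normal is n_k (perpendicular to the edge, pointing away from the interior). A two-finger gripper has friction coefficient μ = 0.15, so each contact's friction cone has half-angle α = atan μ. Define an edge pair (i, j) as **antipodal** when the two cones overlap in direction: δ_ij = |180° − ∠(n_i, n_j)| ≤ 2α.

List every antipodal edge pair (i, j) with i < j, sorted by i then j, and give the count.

α = atan 0.15 = 8.53°;  2α = 17.06°
n_0 = (+0.9975, +0.0707)
n_1 = (+0.8090, +0.5879)
n_2 = (-0.0460, +0.9989)
n_3 = (-0.9952, +0.0976)
n_4 = (-0.3283, -0.9446)
n_5 = (+0.8682, -0.4961)
  (0,1): δ = 148.05°  ·
  (0,2): δ = 91.41°  ·
  (0,3): δ = 9.65°  ✓
  (0,4): δ = 66.78°  ·
  (0,5): δ = 146.20°  ·
  (1,2): δ = 123.37°  ·
  (1,3): δ = 41.60°  ·
  (1,4): δ = 34.83°  ·
  (1,5): δ = 114.25°  ·
  (2,3): δ = 98.24°  ·
  (2,4): δ = 21.80°  ·
  (2,5): δ = 57.62°  ·
  (3,4): δ = 103.57°  ·
  (3,5): δ = 24.15°  ·
  (4,5): δ = 100.58°  ·
antipodal pairs: 1

count = 1; pairs: (0,3)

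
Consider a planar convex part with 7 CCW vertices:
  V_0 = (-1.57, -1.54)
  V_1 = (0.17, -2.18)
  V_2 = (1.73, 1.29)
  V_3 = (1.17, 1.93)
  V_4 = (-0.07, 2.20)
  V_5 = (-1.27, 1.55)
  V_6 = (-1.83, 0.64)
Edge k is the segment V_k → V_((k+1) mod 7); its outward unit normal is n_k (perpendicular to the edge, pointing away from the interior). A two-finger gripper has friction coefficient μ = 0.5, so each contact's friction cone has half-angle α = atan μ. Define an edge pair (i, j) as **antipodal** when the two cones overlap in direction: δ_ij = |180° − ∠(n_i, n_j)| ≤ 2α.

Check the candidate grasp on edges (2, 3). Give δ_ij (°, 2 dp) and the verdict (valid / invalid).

δ = 143.47°, invalid

α = atan 0.5 = 26.57°;  2α = 53.13°
edge 2: e_2 = (-0.56, +0.64);  n_2 = (+0.7526, +0.6585)
edge 3: e_3 = (-1.24, +0.27);  n_3 = (+0.2128, +0.9771)
∠(n_2, n_3) = 36.53°
δ = |180° − 36.53°| = 143.47°
143.47° > 2α = 53.13°  →  invalid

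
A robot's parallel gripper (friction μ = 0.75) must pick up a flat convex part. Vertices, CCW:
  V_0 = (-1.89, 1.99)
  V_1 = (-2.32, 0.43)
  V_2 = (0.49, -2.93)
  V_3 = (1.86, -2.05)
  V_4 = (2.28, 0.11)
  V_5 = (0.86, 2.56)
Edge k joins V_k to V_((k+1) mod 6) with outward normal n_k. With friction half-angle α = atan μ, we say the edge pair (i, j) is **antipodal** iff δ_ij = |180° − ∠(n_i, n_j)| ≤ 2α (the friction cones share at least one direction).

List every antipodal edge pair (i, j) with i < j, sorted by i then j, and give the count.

α = atan 0.75 = 36.87°;  2α = 73.74°
n_0 = (-0.9640, +0.2657)
n_1 = (-0.7671, -0.6415)
n_2 = (+0.5404, -0.8414)
n_3 = (+0.9816, -0.1909)
n_4 = (+0.8652, +0.5015)
n_5 = (-0.2030, +0.9792)
  (0,1): δ = 124.68°  ·
  (0,2): δ = 41.88°  ✓
  (0,3): δ = 4.41°  ✓
  (0,4): δ = 45.51°  ✓
  (0,5): δ = 117.12°  ·
  (1,2): δ = 97.19°  ·
  (1,3): δ = 50.91°  ✓
  (1,4): δ = 9.81°  ✓
  (1,5): δ = 61.80°  ✓
  (2,3): δ = 133.72°  ·
  (2,4): δ = 92.62°  ·
  (2,5): δ = 21.00°  ✓
  (3,4): δ = 138.90°  ·
  (3,5): δ = 67.29°  ✓
  (4,5): δ = 108.39°  ·
antipodal pairs: 8

count = 8; pairs: (0,2), (0,3), (0,4), (1,3), (1,4), (1,5), (2,5), (3,5)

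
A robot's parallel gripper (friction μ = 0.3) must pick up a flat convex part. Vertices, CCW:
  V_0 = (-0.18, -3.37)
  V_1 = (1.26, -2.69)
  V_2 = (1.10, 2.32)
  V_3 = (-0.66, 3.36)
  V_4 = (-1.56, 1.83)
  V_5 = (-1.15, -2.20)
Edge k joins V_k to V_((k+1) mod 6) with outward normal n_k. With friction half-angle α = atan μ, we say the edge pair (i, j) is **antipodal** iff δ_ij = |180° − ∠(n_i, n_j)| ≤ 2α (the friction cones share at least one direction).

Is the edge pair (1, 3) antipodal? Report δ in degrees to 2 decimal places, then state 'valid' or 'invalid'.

δ = 32.29°, valid

α = atan 0.3 = 16.70°;  2α = 33.40°
edge 1: e_1 = (-0.16, +5.01);  n_1 = (+0.9995, +0.0319)
edge 3: e_3 = (-0.90, -1.53);  n_3 = (-0.8619, +0.5070)
∠(n_1, n_3) = 147.71°
δ = |180° − 147.71°| = 32.29°
32.29° ≤ 2α = 33.40°  →  valid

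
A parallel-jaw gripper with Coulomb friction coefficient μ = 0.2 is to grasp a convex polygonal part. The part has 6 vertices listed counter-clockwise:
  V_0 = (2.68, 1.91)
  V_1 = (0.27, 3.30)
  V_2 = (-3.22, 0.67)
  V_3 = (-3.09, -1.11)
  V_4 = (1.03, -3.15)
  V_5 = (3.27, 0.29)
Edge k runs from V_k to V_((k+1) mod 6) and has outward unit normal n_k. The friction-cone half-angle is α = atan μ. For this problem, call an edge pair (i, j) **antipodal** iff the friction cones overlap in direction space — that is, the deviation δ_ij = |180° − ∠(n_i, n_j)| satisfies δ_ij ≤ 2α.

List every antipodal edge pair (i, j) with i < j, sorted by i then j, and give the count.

α = atan 0.2 = 11.31°;  2α = 22.62°
n_0 = (+0.4996, +0.8662)
n_1 = (-0.6018, +0.7986)
n_2 = (-0.9973, -0.0728)
n_3 = (-0.4437, -0.8962)
n_4 = (+0.8380, -0.5457)
n_5 = (+0.9396, +0.3422)
  (0,1): δ = 113.02°  ·
  (0,2): δ = 55.85°  ·
  (0,3): δ = 3.63°  ✓
  (0,4): δ = 86.90°  ·
  (0,5): δ = 139.99°  ·
  (1,2): δ = 122.82°  ·
  (1,3): δ = 63.34°  ·
  (1,4): δ = 19.93°  ✓
  (1,5): δ = 73.01°  ·
  (2,3): δ = 120.52°  ·
  (2,4): δ = 37.25°  ·
  (2,5): δ = 15.83°  ✓
  (3,4): δ = 96.73°  ·
  (3,5): δ = 43.65°  ·
  (4,5): δ = 126.92°  ·
antipodal pairs: 3

count = 3; pairs: (0,3), (1,4), (2,5)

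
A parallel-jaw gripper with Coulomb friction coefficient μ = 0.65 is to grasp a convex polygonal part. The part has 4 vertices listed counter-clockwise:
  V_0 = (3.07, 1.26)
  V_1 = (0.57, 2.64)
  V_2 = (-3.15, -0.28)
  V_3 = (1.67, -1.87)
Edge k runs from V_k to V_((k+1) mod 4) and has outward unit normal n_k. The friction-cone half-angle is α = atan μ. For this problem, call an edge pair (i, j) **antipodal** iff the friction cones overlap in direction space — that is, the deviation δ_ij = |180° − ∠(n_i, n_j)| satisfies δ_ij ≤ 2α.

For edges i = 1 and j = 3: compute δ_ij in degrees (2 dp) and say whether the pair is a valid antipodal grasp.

α = atan 0.65 = 33.02°;  2α = 66.05°
edge 1: e_1 = (-3.72, -2.92);  n_1 = (-0.6174, +0.7866)
edge 3: e_3 = (+1.40, +3.13);  n_3 = (+0.9128, -0.4083)
∠(n_1, n_3) = 152.23°
δ = |180° − 152.23°| = 27.77°
27.77° ≤ 2α = 66.05°  →  valid

δ = 27.77°, valid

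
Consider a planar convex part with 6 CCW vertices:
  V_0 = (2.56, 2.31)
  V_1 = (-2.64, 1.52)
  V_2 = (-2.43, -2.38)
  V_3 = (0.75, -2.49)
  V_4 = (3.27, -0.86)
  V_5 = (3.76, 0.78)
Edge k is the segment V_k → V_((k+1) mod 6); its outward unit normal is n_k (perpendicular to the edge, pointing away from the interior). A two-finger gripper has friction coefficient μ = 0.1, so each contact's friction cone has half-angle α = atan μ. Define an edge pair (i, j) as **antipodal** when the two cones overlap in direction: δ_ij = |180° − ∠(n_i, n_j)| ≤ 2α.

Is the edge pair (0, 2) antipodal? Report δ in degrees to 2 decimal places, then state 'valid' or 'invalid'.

α = atan 0.1 = 5.71°;  2α = 11.42°
edge 0: e_0 = (-5.20, -0.79);  n_0 = (-0.1502, +0.9887)
edge 2: e_2 = (+3.18, -0.11);  n_2 = (-0.0346, -0.9994)
∠(n_0, n_2) = 169.38°
δ = |180° − 169.38°| = 10.62°
10.62° ≤ 2α = 11.42°  →  valid

δ = 10.62°, valid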